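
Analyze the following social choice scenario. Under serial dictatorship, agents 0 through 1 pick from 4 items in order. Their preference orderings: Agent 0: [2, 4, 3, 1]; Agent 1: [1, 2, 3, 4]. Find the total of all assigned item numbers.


Step 1: Agent 0 picks item 2
Step 2: Agent 1 picks item 1
Step 3: Sum = 2 + 1 = 3

3


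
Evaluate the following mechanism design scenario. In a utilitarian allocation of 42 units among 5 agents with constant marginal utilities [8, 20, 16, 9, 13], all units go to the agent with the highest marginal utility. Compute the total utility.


Step 1: The marginal utilities are [8, 20, 16, 9, 13]
Step 2: The highest marginal utility is 20
Step 3: All 42 units go to that agent
Step 4: Total utility = 20 * 42 = 840

840


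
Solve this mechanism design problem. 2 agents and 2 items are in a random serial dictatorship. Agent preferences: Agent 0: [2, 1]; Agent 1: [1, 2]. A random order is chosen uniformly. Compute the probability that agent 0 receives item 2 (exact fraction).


Step 1: Agent 0 wants item 2
Step 2: There are 2 possible orderings of agents
Step 3: In 2 orderings, agent 0 gets item 2
Step 4: Probability = 2/2 = 1

1


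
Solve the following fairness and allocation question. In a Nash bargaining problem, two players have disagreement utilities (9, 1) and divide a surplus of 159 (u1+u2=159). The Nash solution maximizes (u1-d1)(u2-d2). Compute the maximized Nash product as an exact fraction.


Step 1: The Nash solution splits surplus symmetrically above the disagreement point
Step 2: u1 = (total + d1 - d2)/2 = (159 + 9 - 1)/2 = 167/2
Step 3: u2 = (total - d1 + d2)/2 = (159 - 9 + 1)/2 = 151/2
Step 4: Nash product = (167/2 - 9) * (151/2 - 1)
Step 5: = 149/2 * 149/2 = 22201/4

22201/4


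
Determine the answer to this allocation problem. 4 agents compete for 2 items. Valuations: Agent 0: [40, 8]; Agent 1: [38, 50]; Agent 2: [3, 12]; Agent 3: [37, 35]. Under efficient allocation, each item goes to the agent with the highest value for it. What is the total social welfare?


Step 1: For each item, find the maximum value among all agents.
Step 2: Item 0 -> Agent 0 (value 40)
Step 3: Item 1 -> Agent 1 (value 50)
Step 4: Total welfare = 40 + 50 = 90

90


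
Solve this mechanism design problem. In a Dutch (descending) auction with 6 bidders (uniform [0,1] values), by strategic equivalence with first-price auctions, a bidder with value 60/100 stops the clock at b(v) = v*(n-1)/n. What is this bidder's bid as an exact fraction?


Step 1: Dutch auctions are strategically equivalent to first-price auctions
Step 2: The equilibrium bid is b(v) = v*(n-1)/n
Step 3: b = 3/5 * 5/6
Step 4: b = 1/2

1/2


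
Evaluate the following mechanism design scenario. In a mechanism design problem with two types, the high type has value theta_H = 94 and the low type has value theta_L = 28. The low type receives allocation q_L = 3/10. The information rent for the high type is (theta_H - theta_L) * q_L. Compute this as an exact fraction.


Step 1: theta_H - theta_L = 94 - 28 = 66
Step 2: Information rent = (theta_H - theta_L) * q_L
Step 3: = 66 * 3/10
Step 4: = 99/5

99/5


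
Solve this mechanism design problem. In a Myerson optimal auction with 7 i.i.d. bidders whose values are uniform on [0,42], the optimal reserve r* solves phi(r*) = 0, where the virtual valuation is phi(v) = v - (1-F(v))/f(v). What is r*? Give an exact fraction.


Step 1: For U[0,42], F(v) = v/42 and f(v) = 1/42
Step 2: phi(v) = v - (1 - v/42)/(1/42) = v - (42 - v) = 2v - 42
Step 3: Set phi(r*) = 0: 2r* - 42 = 0
Step 4: r* = 42/2 = 21 (the number of bidders n = 7 does not enter)

21


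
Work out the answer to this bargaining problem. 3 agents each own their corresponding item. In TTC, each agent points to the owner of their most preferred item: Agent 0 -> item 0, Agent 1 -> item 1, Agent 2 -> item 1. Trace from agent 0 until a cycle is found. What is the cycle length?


Step 1: Trace the pointer graph from agent 0: 0 -> 0
Step 2: A cycle is detected when we revisit agent 0
Step 3: The cycle is: 0 -> 0
Step 4: Cycle length = 1

1


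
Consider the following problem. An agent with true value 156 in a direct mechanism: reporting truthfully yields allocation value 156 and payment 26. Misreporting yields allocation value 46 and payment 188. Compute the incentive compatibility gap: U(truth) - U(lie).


Step 1: U(truth) = value - payment = 156 - 26 = 130
Step 2: U(lie) = allocation - payment = 46 - 188 = -142
Step 3: IC gap = 130 - (-142) = 272

272


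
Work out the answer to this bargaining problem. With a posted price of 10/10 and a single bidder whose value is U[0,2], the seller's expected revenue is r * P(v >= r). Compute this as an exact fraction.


Step 1: Posted price r = 1, value support [0,2]
Step 2: P(v >= r) = (2 - 1)/2 = 1/2
Step 3: Expected revenue = r * P(v >= r) = 1 * 1/2
Step 4: Revenue = 1/2

1/2


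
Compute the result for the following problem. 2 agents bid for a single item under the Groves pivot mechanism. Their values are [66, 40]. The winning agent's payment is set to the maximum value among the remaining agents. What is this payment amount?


Step 1: The efficient winner is agent 0 with value 66
Step 2: Other agents' values: [40]
Step 3: Pivot payment = max(others) = 40
Step 4: The winner pays 40

40


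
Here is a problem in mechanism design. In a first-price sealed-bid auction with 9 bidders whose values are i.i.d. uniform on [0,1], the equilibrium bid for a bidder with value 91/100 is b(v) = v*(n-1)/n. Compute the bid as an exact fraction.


Step 1: The symmetric BNE bidding function is b(v) = v * (n-1) / n
Step 2: Substitute v = 91/100 and n = 9
Step 3: b = 91/100 * 8/9
Step 4: b = 182/225

182/225


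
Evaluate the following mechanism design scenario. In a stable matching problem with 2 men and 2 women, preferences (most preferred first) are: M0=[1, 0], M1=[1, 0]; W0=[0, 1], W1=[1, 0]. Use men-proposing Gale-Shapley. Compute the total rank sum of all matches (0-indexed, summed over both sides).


Step 1: Run Gale-Shapley (men propose, women hold best offer):
  M0 proposes to W1; she accepts
  M1 proposes to W1; she switches from M0
  M0 proposes to W0; she accepts
Step 2: Final matching: W0-M0, W1-M1
Step 3: 0-indexed ranks (man's rank of his match, then woman's): 1 + 0 + 0 + 0
Step 4: Total rank sum = 1

1


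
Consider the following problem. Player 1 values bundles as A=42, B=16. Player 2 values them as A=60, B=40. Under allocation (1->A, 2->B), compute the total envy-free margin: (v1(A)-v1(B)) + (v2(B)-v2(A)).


Step 1: Player 1's margin = v1(A) - v1(B) = 42 - 16 = 26
Step 2: Player 2's margin = v2(B) - v2(A) = 40 - 60 = -20
Step 3: Total margin = 26 + -20 = 6

6


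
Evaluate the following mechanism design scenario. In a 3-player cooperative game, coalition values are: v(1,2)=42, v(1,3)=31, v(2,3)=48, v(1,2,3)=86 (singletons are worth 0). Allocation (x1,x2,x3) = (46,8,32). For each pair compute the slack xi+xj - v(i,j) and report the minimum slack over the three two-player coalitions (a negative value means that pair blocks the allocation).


Step 1: Slack for coalition (1,2): x1+x2 - v12 = 54 - 42 = 12
Step 2: Slack for coalition (1,3): x1+x3 - v13 = 78 - 31 = 47
Step 3: Slack for coalition (2,3): x2+x3 - v23 = 40 - 48 = -8
Step 4: Minimum slack = min(12, 47, -8) = -8, attained by (2,3); coalition (2,3) can block (slack < 0), so the allocation is not in the core

-8


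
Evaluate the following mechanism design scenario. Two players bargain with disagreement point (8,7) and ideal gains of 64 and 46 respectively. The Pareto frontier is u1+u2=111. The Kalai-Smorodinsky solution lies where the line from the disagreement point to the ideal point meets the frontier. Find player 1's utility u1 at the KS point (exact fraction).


Step 1: At the KS point, (u1-d1)/r1 = (u2-d2)/r2 = t and u1+u2 = 111
Step 2: u1 = d1 + r1*t and u2 = d2 + r2*t, so (d1 + r1*t) + (d2 + r2*t) = 111
Step 3: t = (111 - 8 - 7)/(64 + 46) = 96/110 = 48/55
Step 4: u1 = d1 + r1*t = 8 + 64 * 48/55 = 3512/55
Step 5: (Check: u2 = d2 + r2*t = 2593/55; u1+u2 = 3512/55 + 2593/55 = 111, on the frontier.)

3512/55


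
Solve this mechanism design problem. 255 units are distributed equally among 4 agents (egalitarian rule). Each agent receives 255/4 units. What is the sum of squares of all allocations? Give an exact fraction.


Step 1: Each agent's share = 255/4
Step 2: Square of each share = (255/4)^2 = 65025/16
Step 3: Sum of squares = 4 * 65025/16 = 65025/4

65025/4


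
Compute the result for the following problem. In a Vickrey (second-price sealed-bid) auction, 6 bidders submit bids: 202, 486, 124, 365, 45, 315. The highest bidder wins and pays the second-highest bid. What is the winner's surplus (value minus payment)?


Step 1: Sort bids in descending order: 486, 365, 315, 202, 124, 45
Step 2: The winning bid is the highest: 486
Step 3: The payment equals the second-highest bid: 365
Step 4: Surplus = winner's bid - payment = 486 - 365 = 121

121


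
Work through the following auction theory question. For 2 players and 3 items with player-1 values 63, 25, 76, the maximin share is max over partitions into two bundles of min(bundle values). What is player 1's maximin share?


Step 1: Item values = 63, 25, 76
Step 2: Enumerate all 2-bundle partitions and take the smaller bundle:
  Partition 1: {63} vs {25,76} -> bundles 63, 101; min = 63
  Partition 2: {25} vs {63,76} -> bundles 25, 139; min = 25
  Partition 3: {76} vs {63,25} -> bundles 76, 88; min = 76
Step 3: MMS = max(63, 25, 76) = 76

76


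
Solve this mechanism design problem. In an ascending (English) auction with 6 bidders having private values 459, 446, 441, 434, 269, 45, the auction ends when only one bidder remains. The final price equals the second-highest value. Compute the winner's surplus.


Step 1: Identify the highest value: 459
Step 2: Identify the second-highest value: 446
Step 3: The final price = second-highest value = 446
Step 4: Surplus = 459 - 446 = 13

13


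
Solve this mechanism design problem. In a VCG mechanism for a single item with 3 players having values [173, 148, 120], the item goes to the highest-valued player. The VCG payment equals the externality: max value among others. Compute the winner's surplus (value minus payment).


Step 1: The winner is the agent with the highest value: agent 0 with value 173
Step 2: Values of other agents: [148, 120]
Step 3: VCG payment = max of others' values = 148
Step 4: Surplus = 173 - 148 = 25

25


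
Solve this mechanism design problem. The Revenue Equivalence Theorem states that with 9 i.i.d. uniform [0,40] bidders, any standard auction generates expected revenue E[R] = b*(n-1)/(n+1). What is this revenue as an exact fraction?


Step 1: By Revenue Equivalence, expected revenue = b*(n-1)/(n+1)
Step 2: Substituting n = 9, b = 40
Step 3: Revenue = 40*(9-1)/(9+1) = 40*8/10
Step 4: Revenue = 320/10 = 32

32


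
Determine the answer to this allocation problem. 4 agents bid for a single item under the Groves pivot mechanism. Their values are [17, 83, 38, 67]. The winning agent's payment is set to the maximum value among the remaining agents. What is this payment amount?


Step 1: The efficient winner is agent 1 with value 83
Step 2: Other agents' values: [17, 38, 67]
Step 3: Pivot payment = max(others) = 67
Step 4: The winner pays 67

67


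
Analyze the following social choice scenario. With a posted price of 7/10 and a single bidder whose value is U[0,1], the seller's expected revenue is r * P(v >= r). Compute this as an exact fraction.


Step 1: Posted price r = 7/10, value support [0,1]
Step 2: P(v >= r) = (1 - 7/10)/1 = 3/10
Step 3: Expected revenue = r * P(v >= r) = 7/10 * 3/10
Step 4: Revenue = 21/100

21/100


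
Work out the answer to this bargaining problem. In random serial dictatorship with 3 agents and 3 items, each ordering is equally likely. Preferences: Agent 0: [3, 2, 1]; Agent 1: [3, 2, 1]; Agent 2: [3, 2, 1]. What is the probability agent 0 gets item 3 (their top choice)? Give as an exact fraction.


Step 1: Agent 0 wants item 3
Step 2: There are 6 possible orderings of agents
Step 3: In 2 orderings, agent 0 gets item 3
Step 4: Probability = 2/6 = 1/3

1/3


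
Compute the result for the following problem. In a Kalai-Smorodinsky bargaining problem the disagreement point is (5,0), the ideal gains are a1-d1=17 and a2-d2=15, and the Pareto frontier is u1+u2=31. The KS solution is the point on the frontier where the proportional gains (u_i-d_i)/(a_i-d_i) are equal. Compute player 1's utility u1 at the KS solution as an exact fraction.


Step 1: At the KS point, (u1-d1)/r1 = (u2-d2)/r2 = t and u1+u2 = 31
Step 2: u1 = d1 + r1*t and u2 = d2 + r2*t, so (d1 + r1*t) + (d2 + r2*t) = 31
Step 3: t = (31 - 5 - 0)/(17 + 15) = 26/32 = 13/16
Step 4: u1 = d1 + r1*t = 5 + 17 * 13/16 = 301/16
Step 5: (Check: u2 = d2 + r2*t = 195/16; u1+u2 = 301/16 + 195/16 = 31, on the frontier.)

301/16


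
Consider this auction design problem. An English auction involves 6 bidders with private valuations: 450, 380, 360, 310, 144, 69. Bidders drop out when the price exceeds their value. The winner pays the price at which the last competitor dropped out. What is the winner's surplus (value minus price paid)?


Step 1: Identify the highest value: 450
Step 2: Identify the second-highest value: 380
Step 3: The final price = second-highest value = 380
Step 4: Surplus = 450 - 380 = 70

70


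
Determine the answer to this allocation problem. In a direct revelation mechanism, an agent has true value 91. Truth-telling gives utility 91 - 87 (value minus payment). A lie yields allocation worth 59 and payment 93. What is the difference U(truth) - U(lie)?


Step 1: U(truth) = value - payment = 91 - 87 = 4
Step 2: U(lie) = allocation - payment = 59 - 93 = -34
Step 3: IC gap = 4 - (-34) = 38

38


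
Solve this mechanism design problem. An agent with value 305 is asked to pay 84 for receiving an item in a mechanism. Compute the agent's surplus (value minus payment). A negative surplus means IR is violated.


Step 1: Surplus = value - payment = 305 - 84 = 221
Step 2: IR is satisfied (surplus >= 0)

221


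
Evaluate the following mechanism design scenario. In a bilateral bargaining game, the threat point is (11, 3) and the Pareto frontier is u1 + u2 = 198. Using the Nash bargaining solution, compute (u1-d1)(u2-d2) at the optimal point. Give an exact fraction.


Step 1: The Nash solution splits surplus symmetrically above the disagreement point
Step 2: u1 = (total + d1 - d2)/2 = (198 + 11 - 3)/2 = 103
Step 3: u2 = (total - d1 + d2)/2 = (198 - 11 + 3)/2 = 95
Step 4: Nash product = (103 - 11) * (95 - 3)
Step 5: = 92 * 92 = 8464

8464


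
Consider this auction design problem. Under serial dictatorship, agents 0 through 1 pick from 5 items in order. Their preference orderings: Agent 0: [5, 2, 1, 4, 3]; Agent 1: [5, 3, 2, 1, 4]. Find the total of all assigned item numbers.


Step 1: Agent 0 picks item 5
Step 2: Agent 1 picks item 3
Step 3: Sum = 5 + 3 = 8

8


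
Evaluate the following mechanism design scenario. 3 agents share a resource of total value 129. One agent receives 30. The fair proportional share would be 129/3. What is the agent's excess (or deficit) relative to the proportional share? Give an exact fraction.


Step 1: Proportional share = 129/3 = 43
Step 2: Agent's actual allocation = 30
Step 3: Excess = 30 - 43 = -13

-13


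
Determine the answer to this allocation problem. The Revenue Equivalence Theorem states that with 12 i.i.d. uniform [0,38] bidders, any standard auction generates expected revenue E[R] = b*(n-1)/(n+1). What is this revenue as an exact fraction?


Step 1: By Revenue Equivalence, expected revenue = b*(n-1)/(n+1)
Step 2: Substituting n = 12, b = 38
Step 3: Revenue = 38*(12-1)/(12+1) = 38*11/13
Step 4: Revenue = 418/13

418/13


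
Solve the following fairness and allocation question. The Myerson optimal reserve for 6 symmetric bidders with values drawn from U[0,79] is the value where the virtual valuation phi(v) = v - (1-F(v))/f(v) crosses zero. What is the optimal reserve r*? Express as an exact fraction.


Step 1: For U[0,79], F(v) = v/79 and f(v) = 1/79
Step 2: phi(v) = v - (1 - v/79)/(1/79) = v - (79 - v) = 2v - 79
Step 3: Set phi(r*) = 0: 2r* - 79 = 0
Step 4: r* = 79/2 (the number of bidders n = 6 does not enter)

79/2


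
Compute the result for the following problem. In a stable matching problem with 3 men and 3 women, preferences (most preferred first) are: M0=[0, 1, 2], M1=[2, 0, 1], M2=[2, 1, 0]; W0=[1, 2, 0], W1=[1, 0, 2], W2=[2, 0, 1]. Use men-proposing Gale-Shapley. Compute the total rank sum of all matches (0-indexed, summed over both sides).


Step 1: Run Gale-Shapley (men propose, women hold best offer):
  M0 proposes to W0; she accepts
  M1 proposes to W2; she accepts
  M2 proposes to W2; she switches from M1
  M1 proposes to W0; she switches from M0
  M0 proposes to W1; she accepts
Step 2: Final matching: W0-M1, W1-M0, W2-M2
Step 3: 0-indexed ranks (man's rank of his match, then woman's): 1 + 0 + 1 + 1 + 0 + 0
Step 4: Total rank sum = 3

3


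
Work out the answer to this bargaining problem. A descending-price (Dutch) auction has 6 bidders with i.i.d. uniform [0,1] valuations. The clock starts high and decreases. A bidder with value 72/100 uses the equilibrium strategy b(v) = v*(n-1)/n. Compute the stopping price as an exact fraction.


Step 1: Dutch auctions are strategically equivalent to first-price auctions
Step 2: The equilibrium bid is b(v) = v*(n-1)/n
Step 3: b = 18/25 * 5/6
Step 4: b = 3/5

3/5


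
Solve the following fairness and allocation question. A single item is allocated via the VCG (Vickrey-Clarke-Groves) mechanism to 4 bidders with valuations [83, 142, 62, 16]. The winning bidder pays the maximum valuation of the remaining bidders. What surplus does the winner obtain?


Step 1: The winner is the agent with the highest value: agent 1 with value 142
Step 2: Values of other agents: [83, 62, 16]
Step 3: VCG payment = max of others' values = 83
Step 4: Surplus = 142 - 83 = 59

59


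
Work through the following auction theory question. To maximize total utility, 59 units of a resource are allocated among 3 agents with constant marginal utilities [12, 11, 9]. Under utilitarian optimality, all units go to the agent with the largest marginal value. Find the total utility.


Step 1: The marginal utilities are [12, 11, 9]
Step 2: The highest marginal utility is 12
Step 3: All 59 units go to that agent
Step 4: Total utility = 12 * 59 = 708

708


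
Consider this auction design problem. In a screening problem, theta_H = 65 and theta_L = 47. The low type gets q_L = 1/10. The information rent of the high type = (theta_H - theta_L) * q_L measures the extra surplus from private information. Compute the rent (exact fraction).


Step 1: theta_H - theta_L = 65 - 47 = 18
Step 2: Information rent = (theta_H - theta_L) * q_L
Step 3: = 18 * 1/10
Step 4: = 9/5

9/5


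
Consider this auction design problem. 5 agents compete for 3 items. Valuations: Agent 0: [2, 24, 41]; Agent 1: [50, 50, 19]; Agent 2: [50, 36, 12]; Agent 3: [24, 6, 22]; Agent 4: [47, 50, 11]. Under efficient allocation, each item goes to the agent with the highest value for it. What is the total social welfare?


Step 1: For each item, find the maximum value among all agents.
Step 2: Item 0 -> Agent 1 (value 50)
Step 3: Item 1 -> Agent 1 (value 50)
Step 4: Item 2 -> Agent 0 (value 41)
Step 5: Total welfare = 50 + 50 + 41 = 141

141


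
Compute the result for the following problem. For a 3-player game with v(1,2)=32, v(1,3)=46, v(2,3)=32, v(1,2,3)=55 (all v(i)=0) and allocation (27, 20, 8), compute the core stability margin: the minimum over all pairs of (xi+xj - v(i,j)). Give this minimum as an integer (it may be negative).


Step 1: Slack for coalition (1,2): x1+x2 - v12 = 47 - 32 = 15
Step 2: Slack for coalition (1,3): x1+x3 - v13 = 35 - 46 = -11
Step 3: Slack for coalition (2,3): x2+x3 - v23 = 28 - 32 = -4
Step 4: Minimum slack = min(15, -11, -4) = -11, attained by (1,3); coalition (1,3) can block (slack < 0), so the allocation is not in the core

-11


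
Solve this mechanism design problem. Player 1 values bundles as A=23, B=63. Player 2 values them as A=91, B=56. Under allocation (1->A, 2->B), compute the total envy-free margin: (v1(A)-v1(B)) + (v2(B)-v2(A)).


Step 1: Player 1's margin = v1(A) - v1(B) = 23 - 63 = -40
Step 2: Player 2's margin = v2(B) - v2(A) = 56 - 91 = -35
Step 3: Total margin = -40 + -35 = -75

-75


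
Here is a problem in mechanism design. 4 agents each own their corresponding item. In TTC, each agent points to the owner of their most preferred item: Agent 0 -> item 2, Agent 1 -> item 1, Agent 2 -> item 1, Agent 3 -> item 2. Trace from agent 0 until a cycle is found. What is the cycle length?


Step 1: Trace the pointer graph from agent 0: 0 -> 2 -> 1 -> 1
Step 2: A cycle is detected when we revisit agent 1
Step 3: The cycle is: 1 -> 1
Step 4: Cycle length = 1

1


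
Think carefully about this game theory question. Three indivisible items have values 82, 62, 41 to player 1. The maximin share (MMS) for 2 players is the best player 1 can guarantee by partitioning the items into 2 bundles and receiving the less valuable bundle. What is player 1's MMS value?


Step 1: Item values = 82, 62, 41
Step 2: Enumerate all 2-bundle partitions and take the smaller bundle:
  Partition 1: {82} vs {62,41} -> bundles 82, 103; min = 82
  Partition 2: {62} vs {82,41} -> bundles 62, 123; min = 62
  Partition 3: {41} vs {82,62} -> bundles 41, 144; min = 41
Step 3: MMS = max(82, 62, 41) = 82

82


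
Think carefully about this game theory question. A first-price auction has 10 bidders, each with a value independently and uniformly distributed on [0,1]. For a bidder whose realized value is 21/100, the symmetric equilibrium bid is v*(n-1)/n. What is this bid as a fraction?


Step 1: The symmetric BNE bidding function is b(v) = v * (n-1) / n
Step 2: Substitute v = 21/100 and n = 10
Step 3: b = 21/100 * 9/10
Step 4: b = 189/1000

189/1000


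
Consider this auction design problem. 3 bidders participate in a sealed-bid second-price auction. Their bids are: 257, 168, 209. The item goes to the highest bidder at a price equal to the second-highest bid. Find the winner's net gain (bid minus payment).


Step 1: Sort bids in descending order: 257, 209, 168
Step 2: The winning bid is the highest: 257
Step 3: The payment equals the second-highest bid: 209
Step 4: Surplus = winner's bid - payment = 257 - 209 = 48

48


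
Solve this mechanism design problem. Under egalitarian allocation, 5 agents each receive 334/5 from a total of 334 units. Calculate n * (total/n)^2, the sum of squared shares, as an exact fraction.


Step 1: Each agent's share = 334/5
Step 2: Square of each share = (334/5)^2 = 111556/25
Step 3: Sum of squares = 5 * 111556/25 = 111556/5

111556/5


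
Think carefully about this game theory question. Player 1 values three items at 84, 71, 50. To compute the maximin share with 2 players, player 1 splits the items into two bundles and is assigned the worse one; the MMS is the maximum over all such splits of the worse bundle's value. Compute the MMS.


Step 1: Item values = 84, 71, 50
Step 2: Enumerate all 2-bundle partitions and take the smaller bundle:
  Partition 1: {84} vs {71,50} -> bundles 84, 121; min = 84
  Partition 2: {71} vs {84,50} -> bundles 71, 134; min = 71
  Partition 3: {50} vs {84,71} -> bundles 50, 155; min = 50
Step 3: MMS = max(84, 71, 50) = 84

84


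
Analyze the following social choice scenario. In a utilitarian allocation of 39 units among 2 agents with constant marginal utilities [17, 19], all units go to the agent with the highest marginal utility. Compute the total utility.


Step 1: The marginal utilities are [17, 19]
Step 2: The highest marginal utility is 19
Step 3: All 39 units go to that agent
Step 4: Total utility = 19 * 39 = 741

741


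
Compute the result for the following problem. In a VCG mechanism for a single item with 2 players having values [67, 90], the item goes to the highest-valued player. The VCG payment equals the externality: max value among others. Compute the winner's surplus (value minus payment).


Step 1: The winner is the agent with the highest value: agent 1 with value 90
Step 2: Values of other agents: [67]
Step 3: VCG payment = max of others' values = 67
Step 4: Surplus = 90 - 67 = 23

23


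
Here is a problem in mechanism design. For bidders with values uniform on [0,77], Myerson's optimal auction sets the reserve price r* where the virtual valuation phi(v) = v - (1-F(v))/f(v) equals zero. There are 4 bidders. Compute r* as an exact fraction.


Step 1: For U[0,77], F(v) = v/77 and f(v) = 1/77
Step 2: phi(v) = v - (1 - v/77)/(1/77) = v - (77 - v) = 2v - 77
Step 3: Set phi(r*) = 0: 2r* - 77 = 0
Step 4: r* = 77/2 (the number of bidders n = 4 does not enter)

77/2


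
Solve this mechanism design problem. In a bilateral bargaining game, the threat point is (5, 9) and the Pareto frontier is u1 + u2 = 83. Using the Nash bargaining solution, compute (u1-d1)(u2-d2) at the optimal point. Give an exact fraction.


Step 1: The Nash solution splits surplus symmetrically above the disagreement point
Step 2: u1 = (total + d1 - d2)/2 = (83 + 5 - 9)/2 = 79/2
Step 3: u2 = (total - d1 + d2)/2 = (83 - 5 + 9)/2 = 87/2
Step 4: Nash product = (79/2 - 5) * (87/2 - 9)
Step 5: = 69/2 * 69/2 = 4761/4

4761/4


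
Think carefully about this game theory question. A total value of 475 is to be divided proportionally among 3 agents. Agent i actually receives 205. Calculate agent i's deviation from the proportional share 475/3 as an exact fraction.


Step 1: Proportional share = 475/3
Step 2: Agent's actual allocation = 205
Step 3: Excess = 205 - 475/3 = 140/3

140/3


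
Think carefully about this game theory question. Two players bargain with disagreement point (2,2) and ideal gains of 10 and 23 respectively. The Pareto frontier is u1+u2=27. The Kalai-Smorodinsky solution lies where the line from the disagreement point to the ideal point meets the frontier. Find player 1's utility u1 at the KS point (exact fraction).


Step 1: At the KS point, (u1-d1)/r1 = (u2-d2)/r2 = t and u1+u2 = 27
Step 2: u1 = d1 + r1*t and u2 = d2 + r2*t, so (d1 + r1*t) + (d2 + r2*t) = 27
Step 3: t = (27 - 2 - 2)/(10 + 23) = 23/33
Step 4: u1 = d1 + r1*t = 2 + 10 * 23/33 = 296/33
Step 5: (Check: u2 = d2 + r2*t = 595/33; u1+u2 = 296/33 + 595/33 = 27, on the frontier.)

296/33


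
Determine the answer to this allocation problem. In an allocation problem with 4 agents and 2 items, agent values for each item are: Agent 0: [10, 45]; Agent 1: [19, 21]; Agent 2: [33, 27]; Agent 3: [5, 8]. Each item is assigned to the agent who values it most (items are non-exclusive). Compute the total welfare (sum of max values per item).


Step 1: For each item, find the maximum value among all agents.
Step 2: Item 0 -> Agent 2 (value 33)
Step 3: Item 1 -> Agent 0 (value 45)
Step 4: Total welfare = 33 + 45 = 78

78


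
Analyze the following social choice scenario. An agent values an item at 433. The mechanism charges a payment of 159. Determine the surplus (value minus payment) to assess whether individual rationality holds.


Step 1: Surplus = value - payment = 433 - 159 = 274
Step 2: IR is satisfied (surplus >= 0)

274


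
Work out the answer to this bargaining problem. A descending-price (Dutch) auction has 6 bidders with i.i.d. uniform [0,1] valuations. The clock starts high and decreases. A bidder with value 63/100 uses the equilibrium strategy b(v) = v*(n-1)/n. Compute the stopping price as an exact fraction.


Step 1: Dutch auctions are strategically equivalent to first-price auctions
Step 2: The equilibrium bid is b(v) = v*(n-1)/n
Step 3: b = 63/100 * 5/6
Step 4: b = 21/40

21/40


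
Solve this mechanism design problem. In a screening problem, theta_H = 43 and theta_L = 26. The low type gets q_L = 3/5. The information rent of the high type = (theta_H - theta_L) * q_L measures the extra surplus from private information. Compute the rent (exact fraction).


Step 1: theta_H - theta_L = 43 - 26 = 17
Step 2: Information rent = (theta_H - theta_L) * q_L
Step 3: = 17 * 3/5
Step 4: = 51/5

51/5


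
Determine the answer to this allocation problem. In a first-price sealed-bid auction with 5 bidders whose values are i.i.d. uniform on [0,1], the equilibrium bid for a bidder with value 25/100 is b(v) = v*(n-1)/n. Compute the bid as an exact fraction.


Step 1: The symmetric BNE bidding function is b(v) = v * (n-1) / n
Step 2: Substitute v = 1/4 and n = 5
Step 3: b = 1/4 * 4/5
Step 4: b = 1/5

1/5


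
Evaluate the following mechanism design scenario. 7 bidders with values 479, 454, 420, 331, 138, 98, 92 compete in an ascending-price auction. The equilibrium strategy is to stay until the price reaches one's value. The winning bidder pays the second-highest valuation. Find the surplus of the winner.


Step 1: Identify the highest value: 479
Step 2: Identify the second-highest value: 454
Step 3: The final price = second-highest value = 454
Step 4: Surplus = 479 - 454 = 25

25


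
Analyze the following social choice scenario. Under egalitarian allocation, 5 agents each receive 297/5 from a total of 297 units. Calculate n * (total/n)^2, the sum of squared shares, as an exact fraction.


Step 1: Each agent's share = 297/5
Step 2: Square of each share = (297/5)^2 = 88209/25
Step 3: Sum of squares = 5 * 88209/25 = 88209/5

88209/5


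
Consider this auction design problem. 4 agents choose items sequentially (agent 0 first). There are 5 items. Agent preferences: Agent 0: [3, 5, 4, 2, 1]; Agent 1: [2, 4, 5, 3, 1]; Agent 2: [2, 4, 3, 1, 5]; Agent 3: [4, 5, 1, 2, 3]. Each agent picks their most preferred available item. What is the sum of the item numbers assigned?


Step 1: Agent 0 picks item 3
Step 2: Agent 1 picks item 2
Step 3: Agent 2 picks item 4
Step 4: Agent 3 picks item 5
Step 5: Sum = 3 + 2 + 4 + 5 = 14

14


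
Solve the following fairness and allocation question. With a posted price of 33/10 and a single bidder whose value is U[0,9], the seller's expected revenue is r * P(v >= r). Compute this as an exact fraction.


Step 1: Posted price r = 33/10, value support [0,9]
Step 2: P(v >= r) = (9 - 33/10)/9 = 19/30
Step 3: Expected revenue = r * P(v >= r) = 33/10 * 19/30
Step 4: Revenue = 209/100

209/100


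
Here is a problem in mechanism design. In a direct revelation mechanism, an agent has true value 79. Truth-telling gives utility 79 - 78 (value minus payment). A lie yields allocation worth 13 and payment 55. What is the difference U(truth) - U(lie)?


Step 1: U(truth) = value - payment = 79 - 78 = 1
Step 2: U(lie) = allocation - payment = 13 - 55 = -42
Step 3: IC gap = 1 - (-42) = 43

43


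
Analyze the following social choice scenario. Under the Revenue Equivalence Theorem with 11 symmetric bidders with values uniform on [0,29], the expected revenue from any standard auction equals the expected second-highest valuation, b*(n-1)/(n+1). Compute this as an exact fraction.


Step 1: By Revenue Equivalence, expected revenue = b*(n-1)/(n+1)
Step 2: Substituting n = 11, b = 29
Step 3: Revenue = 29*(11-1)/(11+1) = 29*10/12
Step 4: Revenue = 290/12 = 145/6

145/6


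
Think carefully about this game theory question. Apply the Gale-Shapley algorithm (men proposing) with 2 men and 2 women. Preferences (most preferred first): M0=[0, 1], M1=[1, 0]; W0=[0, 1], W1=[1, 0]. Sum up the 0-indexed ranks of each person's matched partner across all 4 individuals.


Step 1: Run Gale-Shapley (men propose, women hold best offer):
  M0 proposes to W0; she accepts
  M1 proposes to W1; she accepts
Step 2: Final matching: W0-M0, W1-M1
Step 3: 0-indexed ranks (man's rank of his match, then woman's): 0 + 0 + 0 + 0
Step 4: Total rank sum = 0

0


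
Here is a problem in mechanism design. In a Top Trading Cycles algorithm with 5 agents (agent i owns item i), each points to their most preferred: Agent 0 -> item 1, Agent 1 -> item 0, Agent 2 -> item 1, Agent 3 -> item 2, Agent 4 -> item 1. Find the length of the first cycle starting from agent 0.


Step 1: Trace the pointer graph from agent 0: 0 -> 1 -> 0
Step 2: A cycle is detected when we revisit agent 0
Step 3: The cycle is: 0 -> 1 -> 0
Step 4: Cycle length = 2

2


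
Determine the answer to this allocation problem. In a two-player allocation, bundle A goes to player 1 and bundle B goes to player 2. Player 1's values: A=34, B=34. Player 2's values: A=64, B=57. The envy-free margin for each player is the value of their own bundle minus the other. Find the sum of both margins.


Step 1: Player 1's margin = v1(A) - v1(B) = 34 - 34 = 0
Step 2: Player 2's margin = v2(B) - v2(A) = 57 - 64 = -7
Step 3: Total margin = 0 + -7 = -7

-7


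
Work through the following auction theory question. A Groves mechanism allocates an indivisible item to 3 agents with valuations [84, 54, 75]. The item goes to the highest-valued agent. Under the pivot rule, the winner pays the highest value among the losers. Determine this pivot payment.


Step 1: The efficient winner is agent 0 with value 84
Step 2: Other agents' values: [54, 75]
Step 3: Pivot payment = max(others) = 75
Step 4: The winner pays 75

75


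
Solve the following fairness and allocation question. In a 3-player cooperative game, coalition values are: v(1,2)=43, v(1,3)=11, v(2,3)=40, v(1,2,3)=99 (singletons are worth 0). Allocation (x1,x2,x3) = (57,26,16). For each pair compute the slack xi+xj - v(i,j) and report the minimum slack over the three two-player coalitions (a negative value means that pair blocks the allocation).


Step 1: Slack for coalition (1,2): x1+x2 - v12 = 83 - 43 = 40
Step 2: Slack for coalition (1,3): x1+x3 - v13 = 73 - 11 = 62
Step 3: Slack for coalition (2,3): x2+x3 - v23 = 42 - 40 = 2
Step 4: Minimum slack = min(40, 62, 2) = 2, attained by (2,3); no pair can gain by deviating, so the allocation is in the core

2


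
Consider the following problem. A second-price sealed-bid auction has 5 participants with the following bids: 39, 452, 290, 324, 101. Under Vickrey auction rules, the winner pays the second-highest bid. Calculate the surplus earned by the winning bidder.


Step 1: Sort bids in descending order: 452, 324, 290, 101, 39
Step 2: The winning bid is the highest: 452
Step 3: The payment equals the second-highest bid: 324
Step 4: Surplus = winner's bid - payment = 452 - 324 = 128

128


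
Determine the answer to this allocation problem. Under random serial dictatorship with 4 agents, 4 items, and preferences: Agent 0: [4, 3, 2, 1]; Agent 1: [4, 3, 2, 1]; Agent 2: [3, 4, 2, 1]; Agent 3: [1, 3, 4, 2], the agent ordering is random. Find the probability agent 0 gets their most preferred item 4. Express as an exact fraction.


Step 1: Agent 0 wants item 4
Step 2: There are 24 possible orderings of agents
Step 3: In 12 orderings, agent 0 gets item 4
Step 4: Probability = 12/24 = 1/2

1/2


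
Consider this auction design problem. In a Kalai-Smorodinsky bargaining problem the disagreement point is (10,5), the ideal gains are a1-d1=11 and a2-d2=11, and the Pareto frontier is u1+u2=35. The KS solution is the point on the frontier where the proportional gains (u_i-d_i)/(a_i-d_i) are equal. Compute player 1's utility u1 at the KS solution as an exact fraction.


Step 1: At the KS point, (u1-d1)/r1 = (u2-d2)/r2 = t and u1+u2 = 35
Step 2: u1 = d1 + r1*t and u2 = d2 + r2*t, so (d1 + r1*t) + (d2 + r2*t) = 35
Step 3: t = (35 - 10 - 5)/(11 + 11) = 20/22 = 10/11
Step 4: u1 = d1 + r1*t = 10 + 11 * 10/11 = 20
Step 5: (Check: u2 = d2 + r2*t = 15; u1+u2 = 20 + 15 = 35, on the frontier.)

20


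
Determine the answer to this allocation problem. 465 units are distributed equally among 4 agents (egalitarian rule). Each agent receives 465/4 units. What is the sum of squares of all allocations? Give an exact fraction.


Step 1: Each agent's share = 465/4
Step 2: Square of each share = (465/4)^2 = 216225/16
Step 3: Sum of squares = 4 * 216225/16 = 216225/4

216225/4


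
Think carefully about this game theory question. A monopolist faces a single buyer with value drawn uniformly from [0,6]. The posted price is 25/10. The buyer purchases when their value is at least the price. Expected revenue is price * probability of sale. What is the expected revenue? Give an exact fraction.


Step 1: Posted price r = 5/2, value support [0,6]
Step 2: P(v >= r) = (6 - 5/2)/6 = 7/12
Step 3: Expected revenue = r * P(v >= r) = 5/2 * 7/12
Step 4: Revenue = 35/24

35/24


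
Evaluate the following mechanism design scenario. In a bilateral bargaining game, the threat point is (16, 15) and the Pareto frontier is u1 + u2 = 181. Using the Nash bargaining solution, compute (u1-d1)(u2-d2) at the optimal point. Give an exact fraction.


Step 1: The Nash solution splits surplus symmetrically above the disagreement point
Step 2: u1 = (total + d1 - d2)/2 = (181 + 16 - 15)/2 = 91
Step 3: u2 = (total - d1 + d2)/2 = (181 - 16 + 15)/2 = 90
Step 4: Nash product = (91 - 16) * (90 - 15)
Step 5: = 75 * 75 = 5625

5625


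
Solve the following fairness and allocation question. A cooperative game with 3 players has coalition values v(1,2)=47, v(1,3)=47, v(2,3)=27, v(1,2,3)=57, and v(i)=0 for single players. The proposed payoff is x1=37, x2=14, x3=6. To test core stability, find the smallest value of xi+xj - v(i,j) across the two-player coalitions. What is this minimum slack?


Step 1: Slack for coalition (1,2): x1+x2 - v12 = 51 - 47 = 4
Step 2: Slack for coalition (1,3): x1+x3 - v13 = 43 - 47 = -4
Step 3: Slack for coalition (2,3): x2+x3 - v23 = 20 - 27 = -7
Step 4: Minimum slack = min(4, -4, -7) = -7, attained by (2,3); coalition (2,3) can block (slack < 0), so the allocation is not in the core

-7


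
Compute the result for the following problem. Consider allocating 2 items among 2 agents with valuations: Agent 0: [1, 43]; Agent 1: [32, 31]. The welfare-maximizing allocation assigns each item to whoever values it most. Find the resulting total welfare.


Step 1: For each item, find the maximum value among all agents.
Step 2: Item 0 -> Agent 1 (value 32)
Step 3: Item 1 -> Agent 0 (value 43)
Step 4: Total welfare = 32 + 43 = 75

75


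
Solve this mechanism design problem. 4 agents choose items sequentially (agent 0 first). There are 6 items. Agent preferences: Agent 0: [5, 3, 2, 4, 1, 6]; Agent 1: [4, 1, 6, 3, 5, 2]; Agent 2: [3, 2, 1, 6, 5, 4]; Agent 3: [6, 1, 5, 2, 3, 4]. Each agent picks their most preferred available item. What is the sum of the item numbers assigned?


Step 1: Agent 0 picks item 5
Step 2: Agent 1 picks item 4
Step 3: Agent 2 picks item 3
Step 4: Agent 3 picks item 6
Step 5: Sum = 5 + 4 + 3 + 6 = 18

18


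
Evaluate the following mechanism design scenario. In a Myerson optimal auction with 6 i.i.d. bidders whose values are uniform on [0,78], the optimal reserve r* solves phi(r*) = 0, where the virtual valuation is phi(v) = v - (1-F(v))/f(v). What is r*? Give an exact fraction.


Step 1: For U[0,78], F(v) = v/78 and f(v) = 1/78
Step 2: phi(v) = v - (1 - v/78)/(1/78) = v - (78 - v) = 2v - 78
Step 3: Set phi(r*) = 0: 2r* - 78 = 0
Step 4: r* = 78/2 = 39 (the number of bidders n = 6 does not enter)

39


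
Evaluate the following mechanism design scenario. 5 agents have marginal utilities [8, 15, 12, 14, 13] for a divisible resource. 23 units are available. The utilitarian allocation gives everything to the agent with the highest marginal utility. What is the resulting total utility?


Step 1: The marginal utilities are [8, 15, 12, 14, 13]
Step 2: The highest marginal utility is 15
Step 3: All 23 units go to that agent
Step 4: Total utility = 15 * 23 = 345

345


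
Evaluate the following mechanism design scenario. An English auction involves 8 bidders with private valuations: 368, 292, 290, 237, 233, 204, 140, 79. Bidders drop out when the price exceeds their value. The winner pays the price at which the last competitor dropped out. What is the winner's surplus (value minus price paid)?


Step 1: Identify the highest value: 368
Step 2: Identify the second-highest value: 292
Step 3: The final price = second-highest value = 292
Step 4: Surplus = 368 - 292 = 76

76
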